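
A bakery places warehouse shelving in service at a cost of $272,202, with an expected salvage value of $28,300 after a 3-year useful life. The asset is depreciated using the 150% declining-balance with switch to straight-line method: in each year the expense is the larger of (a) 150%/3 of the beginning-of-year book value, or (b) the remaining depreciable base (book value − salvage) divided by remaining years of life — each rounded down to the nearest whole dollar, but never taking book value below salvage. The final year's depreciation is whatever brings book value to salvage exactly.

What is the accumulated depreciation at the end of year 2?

Depreciable base = $272,202 − $28,300 = $243,902.
Year 1: DB = ⌊$272,202 × 150%/3⌋ = $136,101; SL = ⌊$243,902/3⌋ = $81,300 → take DB $136,101. Book value $136,101.
Year 2: DB = ⌊$136,101 × 150%/3⌋ = $68,050; SL = ⌊$107,801/2⌋ = $53,900 → take DB $68,050. Book value $68,051.
Accumulated through year 2 = $272,202 − $68,051 = $204,151.

$204,151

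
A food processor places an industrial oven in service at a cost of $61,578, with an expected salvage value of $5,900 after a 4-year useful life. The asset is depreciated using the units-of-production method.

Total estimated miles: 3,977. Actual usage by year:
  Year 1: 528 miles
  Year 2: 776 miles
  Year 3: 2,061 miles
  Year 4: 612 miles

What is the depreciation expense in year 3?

$28,854

Depreciable base = $61,578 − $5,900 = $55,678.
Rate = $55,678 / 3,977 miles = $14 per mile.
Year 1: 528 × $14 = $7,392. Book value $54,186.
Year 2: 776 × $14 = $10,864. Book value $43,322.
Year 3: 2,061 × $14 = $28,854. Book value $14,468.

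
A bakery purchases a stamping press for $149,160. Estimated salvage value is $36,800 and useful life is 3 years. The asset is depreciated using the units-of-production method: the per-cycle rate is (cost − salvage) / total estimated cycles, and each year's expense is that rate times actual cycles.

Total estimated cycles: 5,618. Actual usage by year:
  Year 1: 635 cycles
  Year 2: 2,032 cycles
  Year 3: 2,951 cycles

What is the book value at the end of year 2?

$95,820

Depreciable base = $149,160 − $36,800 = $112,360.
Rate = $112,360 / 5,618 cycles = $20 per cycle.
Year 1: 635 × $20 = $12,700. Book value $136,460.
Year 2: 2,032 × $20 = $40,640. Book value $95,820.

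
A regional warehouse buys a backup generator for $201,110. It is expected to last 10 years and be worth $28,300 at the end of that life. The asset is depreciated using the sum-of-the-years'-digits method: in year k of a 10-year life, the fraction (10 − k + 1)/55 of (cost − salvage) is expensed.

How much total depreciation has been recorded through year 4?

Depreciable base = $201,110 − $28,300 = $172,810.
Sum of the years' digits = 10+9+8+7+6+5+4+3+2+1 = 55.
Year 1: $172,810 × 10/55 = $31,420. Book value $169,690.
Year 2: $172,810 × 9/55 = $28,278. Book value $141,412.
Year 3: $172,810 × 8/55 = $25,136. Book value $116,276.
Year 4: $172,810 × 7/55 = $21,994. Book value $94,282.
Accumulated through year 4 = $201,110 − $94,282 = $106,828.

$106,828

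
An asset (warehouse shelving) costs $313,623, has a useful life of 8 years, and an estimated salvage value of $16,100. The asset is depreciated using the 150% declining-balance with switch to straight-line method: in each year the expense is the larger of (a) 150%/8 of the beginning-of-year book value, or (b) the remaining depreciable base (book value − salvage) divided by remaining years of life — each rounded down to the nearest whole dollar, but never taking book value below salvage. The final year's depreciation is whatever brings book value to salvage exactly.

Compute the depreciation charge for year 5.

$30,145

Depreciable base = $313,623 − $16,100 = $297,523.
Year 1: DB = ⌊$313,623 × 150%/8⌋ = $58,804; SL = ⌊$297,523/8⌋ = $37,190 → take DB $58,804. Book value $254,819.
Year 2: DB = ⌊$254,819 × 150%/8⌋ = $47,778; SL = ⌊$238,719/7⌋ = $34,102 → take DB $47,778. Book value $207,041.
Year 3: DB = ⌊$207,041 × 150%/8⌋ = $38,820; SL = ⌊$190,941/6⌋ = $31,823 → take DB $38,820. Book value $168,221.
Year 4: DB = ⌊$168,221 × 150%/8⌋ = $31,541; SL = ⌊$152,121/5⌋ = $30,424 → take DB $31,541. Book value $136,680.
Year 5: DB = ⌊$136,680 × 150%/8⌋ = $25,627; SL = ⌊$120,580/4⌋ = $30,145 → take SL $30,145. Book value $106,535.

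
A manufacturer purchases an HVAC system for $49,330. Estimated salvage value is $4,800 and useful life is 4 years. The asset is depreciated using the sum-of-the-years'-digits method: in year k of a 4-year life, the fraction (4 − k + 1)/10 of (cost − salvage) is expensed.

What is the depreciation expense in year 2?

Depreciable base = $49,330 − $4,800 = $44,530.
Sum of the years' digits = 4+3+2+1 = 10.
Year 1: $44,530 × 4/10 = $17,812. Book value $31,518.
Year 2: $44,530 × 3/10 = $13,359. Book value $18,159.

$13,359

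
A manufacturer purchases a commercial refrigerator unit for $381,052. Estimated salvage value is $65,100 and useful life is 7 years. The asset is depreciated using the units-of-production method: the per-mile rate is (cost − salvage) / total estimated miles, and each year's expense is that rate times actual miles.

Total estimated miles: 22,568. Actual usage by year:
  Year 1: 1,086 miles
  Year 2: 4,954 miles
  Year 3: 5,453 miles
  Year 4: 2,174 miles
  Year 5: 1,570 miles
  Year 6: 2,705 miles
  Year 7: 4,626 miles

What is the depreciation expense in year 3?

Depreciable base = $381,052 − $65,100 = $315,952.
Rate = $315,952 / 22,568 miles = $14 per mile.
Year 1: 1,086 × $14 = $15,204. Book value $365,848.
Year 2: 4,954 × $14 = $69,356. Book value $296,492.
Year 3: 5,453 × $14 = $76,342. Book value $220,150.

$76,342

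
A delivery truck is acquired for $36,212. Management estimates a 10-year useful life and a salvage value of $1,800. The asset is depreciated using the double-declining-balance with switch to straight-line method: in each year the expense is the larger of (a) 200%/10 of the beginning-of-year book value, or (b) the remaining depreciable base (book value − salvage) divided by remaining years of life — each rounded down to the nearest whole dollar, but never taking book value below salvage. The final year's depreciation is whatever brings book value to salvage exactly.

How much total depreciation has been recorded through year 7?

$28,641

Depreciable base = $36,212 − $1,800 = $34,412.
Year 1: DB = ⌊$36,212 × 200%/10⌋ = $7,242; SL = ⌊$34,412/10⌋ = $3,441 → take DB $7,242. Book value $28,970.
Year 2: DB = ⌊$28,970 × 200%/10⌋ = $5,794; SL = ⌊$27,170/9⌋ = $3,018 → take DB $5,794. Book value $23,176.
Year 3: DB = ⌊$23,176 × 200%/10⌋ = $4,635; SL = ⌊$21,376/8⌋ = $2,672 → take DB $4,635. Book value $18,541.
Year 4: DB = ⌊$18,541 × 200%/10⌋ = $3,708; SL = ⌊$16,741/7⌋ = $2,391 → take DB $3,708. Book value $14,833.
Year 5: DB = ⌊$14,833 × 200%/10⌋ = $2,966; SL = ⌊$13,033/6⌋ = $2,172 → take DB $2,966. Book value $11,867.
Year 6: DB = ⌊$11,867 × 200%/10⌋ = $2,373; SL = ⌊$10,067/5⌋ = $2,013 → take DB $2,373. Book value $9,494.
Year 7: DB = ⌊$9,494 × 200%/10⌋ = $1,898; SL = ⌊$7,694/4⌋ = $1,923 → take SL $1,923. Book value $7,571.
Accumulated through year 7 = $36,212 − $7,571 = $28,641.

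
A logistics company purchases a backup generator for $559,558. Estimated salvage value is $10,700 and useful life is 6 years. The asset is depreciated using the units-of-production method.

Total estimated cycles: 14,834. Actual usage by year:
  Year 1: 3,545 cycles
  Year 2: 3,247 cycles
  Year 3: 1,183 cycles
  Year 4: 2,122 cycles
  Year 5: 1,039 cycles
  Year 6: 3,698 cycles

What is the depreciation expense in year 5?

$38,443

Depreciable base = $559,558 − $10,700 = $548,858.
Rate = $548,858 / 14,834 cycles = $37 per cycle.
Year 1: 3,545 × $37 = $131,165. Book value $428,393.
Year 2: 3,247 × $37 = $120,139. Book value $308,254.
Year 3: 1,183 × $37 = $43,771. Book value $264,483.
Year 4: 2,122 × $37 = $78,514. Book value $185,969.
Year 5: 1,039 × $37 = $38,443. Book value $147,526.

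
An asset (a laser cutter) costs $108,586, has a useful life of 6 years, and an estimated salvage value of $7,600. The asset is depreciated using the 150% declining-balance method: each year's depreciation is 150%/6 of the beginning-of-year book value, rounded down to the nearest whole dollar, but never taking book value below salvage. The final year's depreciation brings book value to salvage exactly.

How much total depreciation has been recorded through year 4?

Depreciable base = $108,586 − $7,600 = $100,986.
Year 1: ⌊$108,586 × 150%/6⌋ = $27,146. Book value $81,440.
Year 2: ⌊$81,440 × 150%/6⌋ = $20,360. Book value $61,080.
Year 3: ⌊$61,080 × 150%/6⌋ = $15,270. Book value $45,810.
Year 4: ⌊$45,810 × 150%/6⌋ = $11,452. Book value $34,358.
Accumulated through year 4 = $108,586 − $34,358 = $74,228.

$74,228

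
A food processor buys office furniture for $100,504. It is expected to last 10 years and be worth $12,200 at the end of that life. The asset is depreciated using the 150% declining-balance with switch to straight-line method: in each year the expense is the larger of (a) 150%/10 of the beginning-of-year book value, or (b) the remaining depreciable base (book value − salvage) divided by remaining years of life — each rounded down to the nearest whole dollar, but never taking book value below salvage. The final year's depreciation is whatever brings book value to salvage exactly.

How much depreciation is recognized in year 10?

$6,427

Depreciable base = $100,504 − $12,200 = $88,304.
Year 1: DB = ⌊$100,504 × 150%/10⌋ = $15,075; SL = ⌊$88,304/10⌋ = $8,830 → take DB $15,075. Book value $85,429.
Year 2: DB = ⌊$85,429 × 150%/10⌋ = $12,814; SL = ⌊$73,229/9⌋ = $8,136 → take DB $12,814. Book value $72,615.
Year 3: DB = ⌊$72,615 × 150%/10⌋ = $10,892; SL = ⌊$60,415/8⌋ = $7,551 → take DB $10,892. Book value $61,723.
Year 4: DB = ⌊$61,723 × 150%/10⌋ = $9,258; SL = ⌊$49,523/7⌋ = $7,074 → take DB $9,258. Book value $52,465.
Year 5: DB = ⌊$52,465 × 150%/10⌋ = $7,869; SL = ⌊$40,265/6⌋ = $6,710 → take DB $7,869. Book value $44,596.
Year 6: DB = ⌊$44,596 × 150%/10⌋ = $6,689; SL = ⌊$32,396/5⌋ = $6,479 → take DB $6,689. Book value $37,907.
Year 7: DB = ⌊$37,907 × 150%/10⌋ = $5,686; SL = ⌊$25,707/4⌋ = $6,426 → take SL $6,426. Book value $31,481.
Year 8: DB = ⌊$31,481 × 150%/10⌋ = $4,722; SL = ⌊$19,281/3⌋ = $6,427 → take SL $6,427. Book value $25,054.
Year 9: DB = ⌊$25,054 × 150%/10⌋ = $3,758; SL = ⌊$12,854/2⌋ = $6,427 → take SL $6,427. Book value $18,627.
Year 10 (final): $18,627 − $12,200 = $6,427. Book value $12,200.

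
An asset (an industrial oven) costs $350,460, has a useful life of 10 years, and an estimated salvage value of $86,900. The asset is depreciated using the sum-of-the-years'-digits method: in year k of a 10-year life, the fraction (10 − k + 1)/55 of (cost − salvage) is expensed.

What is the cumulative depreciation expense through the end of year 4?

$162,928

Depreciable base = $350,460 − $86,900 = $263,560.
Sum of the years' digits = 10+9+8+7+6+5+4+3+2+1 = 55.
Year 1: $263,560 × 10/55 = $47,920. Book value $302,540.
Year 2: $263,560 × 9/55 = $43,128. Book value $259,412.
Year 3: $263,560 × 8/55 = $38,336. Book value $221,076.
Year 4: $263,560 × 7/55 = $33,544. Book value $187,532.
Accumulated through year 4 = $350,460 − $187,532 = $162,928.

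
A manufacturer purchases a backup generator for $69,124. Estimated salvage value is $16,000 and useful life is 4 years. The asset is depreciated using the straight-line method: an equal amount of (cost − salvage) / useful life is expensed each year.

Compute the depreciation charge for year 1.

Depreciable base = $69,124 − $16,000 = $53,124.
Annual expense = $53,124 / 4 = $13,281.

$13,281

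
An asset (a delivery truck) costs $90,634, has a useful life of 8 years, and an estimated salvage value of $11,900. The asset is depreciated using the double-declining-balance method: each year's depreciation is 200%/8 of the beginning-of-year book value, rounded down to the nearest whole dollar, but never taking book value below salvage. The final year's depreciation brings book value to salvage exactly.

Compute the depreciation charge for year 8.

Depreciable base = $90,634 − $11,900 = $78,734.
Year 1: ⌊$90,634 × 200%/8⌋ = $22,658. Book value $67,976.
Year 2: ⌊$67,976 × 200%/8⌋ = $16,994. Book value $50,982.
Year 3: ⌊$50,982 × 200%/8⌋ = $12,745. Book value $38,237.
Year 4: ⌊$38,237 × 200%/8⌋ = $9,559. Book value $28,678.
Year 5: ⌊$28,678 × 200%/8⌋ = $7,169. Book value $21,509.
Year 6: ⌊$21,509 × 200%/8⌋ = $5,377. Book value $16,132.
Year 7: ⌊$16,132 × 200%/8⌋ = $4,033. Book value $12,099.
Year 8 (final): $12,099 − $11,900 = $199. Book value $11,900.

$199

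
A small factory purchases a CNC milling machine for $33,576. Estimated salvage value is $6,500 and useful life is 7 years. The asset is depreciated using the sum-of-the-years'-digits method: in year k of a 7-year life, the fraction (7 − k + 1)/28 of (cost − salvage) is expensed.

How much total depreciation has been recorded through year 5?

$24,175

Depreciable base = $33,576 − $6,500 = $27,076.
Sum of the years' digits = 7+6+5+4+3+2+1 = 28.
Year 1: $27,076 × 7/28 = $6,769. Book value $26,807.
Year 2: $27,076 × 6/28 = $5,802. Book value $21,005.
Year 3: $27,076 × 5/28 = $4,835. Book value $16,170.
Year 4: $27,076 × 4/28 = $3,868. Book value $12,302.
Year 5: $27,076 × 3/28 = $2,901. Book value $9,401.
Accumulated through year 5 = $33,576 − $9,401 = $24,175.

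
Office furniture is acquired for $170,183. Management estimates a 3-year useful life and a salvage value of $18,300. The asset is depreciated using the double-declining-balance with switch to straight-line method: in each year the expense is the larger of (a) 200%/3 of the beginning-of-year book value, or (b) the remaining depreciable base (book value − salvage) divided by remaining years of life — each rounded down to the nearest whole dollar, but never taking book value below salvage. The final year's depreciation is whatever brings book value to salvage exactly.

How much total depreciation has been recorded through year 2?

$151,273

Depreciable base = $170,183 − $18,300 = $151,883.
Year 1: DB = ⌊$170,183 × 200%/3⌋ = $113,455; SL = ⌊$151,883/3⌋ = $50,627 → take DB $113,455. Book value $56,728.
Year 2: DB = ⌊$56,728 × 200%/3⌋ = $37,818; SL = ⌊$38,428/2⌋ = $19,214 → take DB $37,818. Book value $18,910.
Accumulated through year 2 = $170,183 − $18,910 = $151,273.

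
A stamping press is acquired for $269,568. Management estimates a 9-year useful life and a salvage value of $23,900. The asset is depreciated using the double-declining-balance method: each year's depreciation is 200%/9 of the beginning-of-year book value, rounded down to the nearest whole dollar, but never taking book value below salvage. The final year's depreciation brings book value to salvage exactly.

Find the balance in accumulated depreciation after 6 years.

Depreciable base = $269,568 − $23,900 = $245,668.
Year 1: ⌊$269,568 × 200%/9⌋ = $59,904. Book value $209,664.
Year 2: ⌊$209,664 × 200%/9⌋ = $46,592. Book value $163,072.
Year 3: ⌊$163,072 × 200%/9⌋ = $36,238. Book value $126,834.
Year 4: ⌊$126,834 × 200%/9⌋ = $28,185. Book value $98,649.
Year 5: ⌊$98,649 × 200%/9⌋ = $21,922. Book value $76,727.
Year 6: ⌊$76,727 × 200%/9⌋ = $17,050. Book value $59,677.
Accumulated through year 6 = $269,568 − $59,677 = $209,891.

$209,891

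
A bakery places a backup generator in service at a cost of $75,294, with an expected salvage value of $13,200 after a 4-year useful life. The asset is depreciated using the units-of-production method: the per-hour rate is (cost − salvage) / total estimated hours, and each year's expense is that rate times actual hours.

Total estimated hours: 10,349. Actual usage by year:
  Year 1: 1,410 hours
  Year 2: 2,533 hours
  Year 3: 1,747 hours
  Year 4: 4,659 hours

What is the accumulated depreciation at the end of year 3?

Depreciable base = $75,294 − $13,200 = $62,094.
Rate = $62,094 / 10,349 hours = $6 per hour.
Year 1: 1,410 × $6 = $8,460. Book value $66,834.
Year 2: 2,533 × $6 = $15,198. Book value $51,636.
Year 3: 1,747 × $6 = $10,482. Book value $41,154.
Accumulated through year 3 = $75,294 − $41,154 = $34,140.

$34,140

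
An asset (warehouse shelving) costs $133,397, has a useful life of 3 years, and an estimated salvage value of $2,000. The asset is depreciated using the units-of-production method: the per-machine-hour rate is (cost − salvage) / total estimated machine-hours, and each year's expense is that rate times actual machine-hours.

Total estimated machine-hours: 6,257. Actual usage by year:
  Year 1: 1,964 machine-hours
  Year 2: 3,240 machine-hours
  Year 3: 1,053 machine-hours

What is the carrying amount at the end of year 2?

Depreciable base = $133,397 − $2,000 = $131,397.
Rate = $131,397 / 6,257 machine-hours = $21 per machine-hour.
Year 1: 1,964 × $21 = $41,244. Book value $92,153.
Year 2: 3,240 × $21 = $68,040. Book value $24,113.

$24,113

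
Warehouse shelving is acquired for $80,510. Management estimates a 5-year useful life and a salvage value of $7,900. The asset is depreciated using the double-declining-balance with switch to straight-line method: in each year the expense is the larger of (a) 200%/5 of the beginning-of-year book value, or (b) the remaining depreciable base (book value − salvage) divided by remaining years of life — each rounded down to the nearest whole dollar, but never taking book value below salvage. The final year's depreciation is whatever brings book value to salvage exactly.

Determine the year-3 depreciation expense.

Depreciable base = $80,510 − $7,900 = $72,610.
Year 1: DB = ⌊$80,510 × 200%/5⌋ = $32,204; SL = ⌊$72,610/5⌋ = $14,522 → take DB $32,204. Book value $48,306.
Year 2: DB = ⌊$48,306 × 200%/5⌋ = $19,322; SL = ⌊$40,406/4⌋ = $10,101 → take DB $19,322. Book value $28,984.
Year 3: DB = ⌊$28,984 × 200%/5⌋ = $11,593; SL = ⌊$21,084/3⌋ = $7,028 → take DB $11,593. Book value $17,391.

$11,593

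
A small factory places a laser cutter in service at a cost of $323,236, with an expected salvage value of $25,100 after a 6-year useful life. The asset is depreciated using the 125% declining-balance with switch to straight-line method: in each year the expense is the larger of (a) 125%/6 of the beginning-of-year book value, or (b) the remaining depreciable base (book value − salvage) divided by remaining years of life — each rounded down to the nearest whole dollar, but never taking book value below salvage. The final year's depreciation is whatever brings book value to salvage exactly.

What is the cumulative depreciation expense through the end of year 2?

$120,651

Depreciable base = $323,236 − $25,100 = $298,136.
Year 1: DB = ⌊$323,236 × 125%/6⌋ = $67,340; SL = ⌊$298,136/6⌋ = $49,689 → take DB $67,340. Book value $255,896.
Year 2: DB = ⌊$255,896 × 125%/6⌋ = $53,311; SL = ⌊$230,796/5⌋ = $46,159 → take DB $53,311. Book value $202,585.
Accumulated through year 2 = $323,236 − $202,585 = $120,651.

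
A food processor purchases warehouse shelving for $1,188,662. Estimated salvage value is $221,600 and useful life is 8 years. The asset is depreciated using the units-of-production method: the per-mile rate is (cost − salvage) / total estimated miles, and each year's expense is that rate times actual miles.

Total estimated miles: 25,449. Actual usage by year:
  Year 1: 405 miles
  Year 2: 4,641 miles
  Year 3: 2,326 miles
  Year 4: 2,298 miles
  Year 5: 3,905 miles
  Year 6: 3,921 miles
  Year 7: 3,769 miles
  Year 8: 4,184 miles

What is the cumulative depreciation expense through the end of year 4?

$367,460

Depreciable base = $1,188,662 − $221,600 = $967,062.
Rate = $967,062 / 25,449 miles = $38 per mile.
Year 1: 405 × $38 = $15,390. Book value $1,173,272.
Year 2: 4,641 × $38 = $176,358. Book value $996,914.
Year 3: 2,326 × $38 = $88,388. Book value $908,526.
Year 4: 2,298 × $38 = $87,324. Book value $821,202.
Accumulated through year 4 = $1,188,662 − $821,202 = $367,460.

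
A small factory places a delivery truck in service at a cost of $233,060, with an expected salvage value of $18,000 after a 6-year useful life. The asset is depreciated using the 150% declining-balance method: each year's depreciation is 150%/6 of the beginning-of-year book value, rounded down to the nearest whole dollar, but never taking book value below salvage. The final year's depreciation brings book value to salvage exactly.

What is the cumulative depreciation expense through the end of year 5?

Depreciable base = $233,060 − $18,000 = $215,060.
Year 1: ⌊$233,060 × 150%/6⌋ = $58,265. Book value $174,795.
Year 2: ⌊$174,795 × 150%/6⌋ = $43,698. Book value $131,097.
Year 3: ⌊$131,097 × 150%/6⌋ = $32,774. Book value $98,323.
Year 4: ⌊$98,323 × 150%/6⌋ = $24,580. Book value $73,743.
Year 5: ⌊$73,743 × 150%/6⌋ = $18,435. Book value $55,308.
Accumulated through year 5 = $233,060 − $55,308 = $177,752.

$177,752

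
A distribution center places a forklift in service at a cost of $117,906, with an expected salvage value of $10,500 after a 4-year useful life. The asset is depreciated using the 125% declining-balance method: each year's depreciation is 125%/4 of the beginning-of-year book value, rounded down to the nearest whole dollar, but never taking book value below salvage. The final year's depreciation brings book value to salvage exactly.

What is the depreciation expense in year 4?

$27,815

Depreciable base = $117,906 − $10,500 = $107,406.
Year 1: ⌊$117,906 × 125%/4⌋ = $36,845. Book value $81,061.
Year 2: ⌊$81,061 × 125%/4⌋ = $25,331. Book value $55,730.
Year 3: ⌊$55,730 × 125%/4⌋ = $17,415. Book value $38,315.
Year 4 (final): $38,315 − $10,500 = $27,815. Book value $10,500.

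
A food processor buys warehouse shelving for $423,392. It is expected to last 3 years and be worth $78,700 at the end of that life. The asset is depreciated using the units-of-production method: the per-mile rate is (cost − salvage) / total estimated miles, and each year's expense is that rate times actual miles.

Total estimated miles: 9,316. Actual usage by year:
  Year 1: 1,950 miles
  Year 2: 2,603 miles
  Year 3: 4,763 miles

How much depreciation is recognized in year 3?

$176,231

Depreciable base = $423,392 − $78,700 = $344,692.
Rate = $344,692 / 9,316 miles = $37 per mile.
Year 1: 1,950 × $37 = $72,150. Book value $351,242.
Year 2: 2,603 × $37 = $96,311. Book value $254,931.
Year 3: 4,763 × $37 = $176,231. Book value $78,700.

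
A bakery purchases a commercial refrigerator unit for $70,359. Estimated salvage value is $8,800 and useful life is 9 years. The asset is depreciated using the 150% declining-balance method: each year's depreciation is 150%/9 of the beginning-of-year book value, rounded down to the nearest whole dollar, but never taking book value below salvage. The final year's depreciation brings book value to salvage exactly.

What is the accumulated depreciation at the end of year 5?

Depreciable base = $70,359 − $8,800 = $61,559.
Year 1: ⌊$70,359 × 150%/9⌋ = $11,726. Book value $58,633.
Year 2: ⌊$58,633 × 150%/9⌋ = $9,772. Book value $48,861.
Year 3: ⌊$48,861 × 150%/9⌋ = $8,143. Book value $40,718.
Year 4: ⌊$40,718 × 150%/9⌋ = $6,786. Book value $33,932.
Year 5: ⌊$33,932 × 150%/9⌋ = $5,655. Book value $28,277.
Accumulated through year 5 = $70,359 − $28,277 = $42,082.

$42,082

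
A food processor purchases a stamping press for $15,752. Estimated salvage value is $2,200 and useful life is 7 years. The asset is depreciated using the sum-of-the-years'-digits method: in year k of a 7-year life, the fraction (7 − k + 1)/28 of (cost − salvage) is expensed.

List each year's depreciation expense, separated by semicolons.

$3,388; $2,904; $2,420; $1,936; $1,452; $968; $484

Depreciable base = $15,752 − $2,200 = $13,552.
Sum of the years' digits = 7+6+5+4+3+2+1 = 28.
Year 1: $13,552 × 7/28 = $3,388. Book value $12,364.
Year 2: $13,552 × 6/28 = $2,904. Book value $9,460.
Year 3: $13,552 × 5/28 = $2,420. Book value $7,040.
Year 4: $13,552 × 4/28 = $1,936. Book value $5,104.
Year 5: $13,552 × 3/28 = $1,452. Book value $3,652.
Year 6: $13,552 × 2/28 = $968. Book value $2,684.
Year 7: $13,552 × 1/28 = $484. Book value $2,200.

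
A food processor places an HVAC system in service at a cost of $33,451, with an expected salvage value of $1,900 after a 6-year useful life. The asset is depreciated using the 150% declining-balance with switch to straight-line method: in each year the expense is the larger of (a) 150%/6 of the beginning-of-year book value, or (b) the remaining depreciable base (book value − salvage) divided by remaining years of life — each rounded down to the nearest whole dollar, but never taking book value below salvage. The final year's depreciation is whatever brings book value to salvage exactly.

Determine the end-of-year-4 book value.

Depreciable base = $33,451 − $1,900 = $31,551.
Year 1: DB = ⌊$33,451 × 150%/6⌋ = $8,362; SL = ⌊$31,551/6⌋ = $5,258 → take DB $8,362. Book value $25,089.
Year 2: DB = ⌊$25,089 × 150%/6⌋ = $6,272; SL = ⌊$23,189/5⌋ = $4,637 → take DB $6,272. Book value $18,817.
Year 3: DB = ⌊$18,817 × 150%/6⌋ = $4,704; SL = ⌊$16,917/4⌋ = $4,229 → take DB $4,704. Book value $14,113.
Year 4: DB = ⌊$14,113 × 150%/6⌋ = $3,528; SL = ⌊$12,213/3⌋ = $4,071 → take SL $4,071. Book value $10,042.

$10,042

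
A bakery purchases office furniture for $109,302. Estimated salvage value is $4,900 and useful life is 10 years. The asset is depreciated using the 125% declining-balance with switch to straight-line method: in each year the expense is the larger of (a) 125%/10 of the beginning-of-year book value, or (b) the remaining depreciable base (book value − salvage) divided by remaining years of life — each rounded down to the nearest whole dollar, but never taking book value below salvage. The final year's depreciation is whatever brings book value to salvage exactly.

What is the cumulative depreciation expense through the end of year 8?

Depreciable base = $109,302 − $4,900 = $104,402.
Year 1: DB = ⌊$109,302 × 125%/10⌋ = $13,662; SL = ⌊$104,402/10⌋ = $10,440 → take DB $13,662. Book value $95,640.
Year 2: DB = ⌊$95,640 × 125%/10⌋ = $11,955; SL = ⌊$90,740/9⌋ = $10,082 → take DB $11,955. Book value $83,685.
Year 3: DB = ⌊$83,685 × 125%/10⌋ = $10,460; SL = ⌊$78,785/8⌋ = $9,848 → take DB $10,460. Book value $73,225.
Year 4: DB = ⌊$73,225 × 125%/10⌋ = $9,153; SL = ⌊$68,325/7⌋ = $9,760 → take SL $9,760. Book value $63,465.
Year 5: DB = ⌊$63,465 × 125%/10⌋ = $7,933; SL = ⌊$58,565/6⌋ = $9,760 → take SL $9,760. Book value $53,705.
Year 6: DB = ⌊$53,705 × 125%/10⌋ = $6,713; SL = ⌊$48,805/5⌋ = $9,761 → take SL $9,761. Book value $43,944.
Year 7: DB = ⌊$43,944 × 125%/10⌋ = $5,493; SL = ⌊$39,044/4⌋ = $9,761 → take SL $9,761. Book value $34,183.
Year 8: DB = ⌊$34,183 × 125%/10⌋ = $4,272; SL = ⌊$29,283/3⌋ = $9,761 → take SL $9,761. Book value $24,422.
Accumulated through year 8 = $109,302 − $24,422 = $84,880.

$84,880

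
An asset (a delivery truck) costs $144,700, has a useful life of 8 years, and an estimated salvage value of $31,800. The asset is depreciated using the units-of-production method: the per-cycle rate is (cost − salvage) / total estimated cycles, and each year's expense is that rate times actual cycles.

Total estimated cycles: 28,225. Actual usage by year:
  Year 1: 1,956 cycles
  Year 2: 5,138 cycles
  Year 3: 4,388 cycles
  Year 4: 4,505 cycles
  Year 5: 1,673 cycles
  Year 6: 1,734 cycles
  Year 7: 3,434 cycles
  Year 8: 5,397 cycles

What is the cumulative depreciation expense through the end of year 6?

Depreciable base = $144,700 − $31,800 = $112,900.
Rate = $112,900 / 28,225 cycles = $4 per cycle.
Year 1: 1,956 × $4 = $7,824. Book value $136,876.
Year 2: 5,138 × $4 = $20,552. Book value $116,324.
Year 3: 4,388 × $4 = $17,552. Book value $98,772.
Year 4: 4,505 × $4 = $18,020. Book value $80,752.
Year 5: 1,673 × $4 = $6,692. Book value $74,060.
Year 6: 1,734 × $4 = $6,936. Book value $67,124.
Accumulated through year 6 = $144,700 − $67,124 = $77,576.

$77,576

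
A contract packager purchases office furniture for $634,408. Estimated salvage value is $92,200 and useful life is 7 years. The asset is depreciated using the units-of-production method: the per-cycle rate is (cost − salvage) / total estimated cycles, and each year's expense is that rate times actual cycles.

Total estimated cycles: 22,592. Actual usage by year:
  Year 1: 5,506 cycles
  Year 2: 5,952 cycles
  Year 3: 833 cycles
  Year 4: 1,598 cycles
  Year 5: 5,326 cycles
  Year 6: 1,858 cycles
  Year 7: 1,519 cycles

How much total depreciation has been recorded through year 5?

$461,160

Depreciable base = $634,408 − $92,200 = $542,208.
Rate = $542,208 / 22,592 cycles = $24 per cycle.
Year 1: 5,506 × $24 = $132,144. Book value $502,264.
Year 2: 5,952 × $24 = $142,848. Book value $359,416.
Year 3: 833 × $24 = $19,992. Book value $339,424.
Year 4: 1,598 × $24 = $38,352. Book value $301,072.
Year 5: 5,326 × $24 = $127,824. Book value $173,248.
Accumulated through year 5 = $634,408 − $173,248 = $461,160.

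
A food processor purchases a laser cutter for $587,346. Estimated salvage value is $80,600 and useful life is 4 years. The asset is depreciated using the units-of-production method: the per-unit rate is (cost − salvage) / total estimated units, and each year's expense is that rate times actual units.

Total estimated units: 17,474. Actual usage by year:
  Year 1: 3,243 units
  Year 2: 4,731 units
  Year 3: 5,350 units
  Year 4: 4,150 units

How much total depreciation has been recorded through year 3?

$386,396

Depreciable base = $587,346 − $80,600 = $506,746.
Rate = $506,746 / 17,474 units = $29 per unit.
Year 1: 3,243 × $29 = $94,047. Book value $493,299.
Year 2: 4,731 × $29 = $137,199. Book value $356,100.
Year 3: 5,350 × $29 = $155,150. Book value $200,950.
Accumulated through year 3 = $587,346 − $200,950 = $386,396.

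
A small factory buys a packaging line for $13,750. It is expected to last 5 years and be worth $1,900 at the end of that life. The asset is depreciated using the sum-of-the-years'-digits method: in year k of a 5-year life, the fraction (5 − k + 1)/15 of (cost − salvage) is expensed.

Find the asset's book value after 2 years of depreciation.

Depreciable base = $13,750 − $1,900 = $11,850.
Sum of the years' digits = 5+4+3+2+1 = 15.
Year 1: $11,850 × 5/15 = $3,950. Book value $9,800.
Year 2: $11,850 × 4/15 = $3,160. Book value $6,640.

$6,640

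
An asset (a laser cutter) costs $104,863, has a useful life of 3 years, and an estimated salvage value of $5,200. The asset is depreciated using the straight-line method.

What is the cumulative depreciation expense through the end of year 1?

Depreciable base = $104,863 − $5,200 = $99,663.
Annual expense = $99,663 / 3 = $33,221.
End of year 1: book value $71,642.
Accumulated through year 1 = $104,863 − $71,642 = $33,221.

$33,221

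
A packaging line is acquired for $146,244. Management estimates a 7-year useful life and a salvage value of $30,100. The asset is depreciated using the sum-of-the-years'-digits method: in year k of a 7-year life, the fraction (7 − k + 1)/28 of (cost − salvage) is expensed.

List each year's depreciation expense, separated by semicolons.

Depreciable base = $146,244 − $30,100 = $116,144.
Sum of the years' digits = 7+6+5+4+3+2+1 = 28.
Year 1: $116,144 × 7/28 = $29,036. Book value $117,208.
Year 2: $116,144 × 6/28 = $24,888. Book value $92,320.
Year 3: $116,144 × 5/28 = $20,740. Book value $71,580.
Year 4: $116,144 × 4/28 = $16,592. Book value $54,988.
Year 5: $116,144 × 3/28 = $12,444. Book value $42,544.
Year 6: $116,144 × 2/28 = $8,296. Book value $34,248.
Year 7: $116,144 × 1/28 = $4,148. Book value $30,100.

$29,036; $24,888; $20,740; $16,592; $12,444; $8,296; $4,148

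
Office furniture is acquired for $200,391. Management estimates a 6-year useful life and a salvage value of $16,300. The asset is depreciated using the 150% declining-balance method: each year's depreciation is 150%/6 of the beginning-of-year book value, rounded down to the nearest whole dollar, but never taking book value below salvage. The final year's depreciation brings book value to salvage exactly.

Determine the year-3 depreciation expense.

$28,180

Depreciable base = $200,391 − $16,300 = $184,091.
Year 1: ⌊$200,391 × 150%/6⌋ = $50,097. Book value $150,294.
Year 2: ⌊$150,294 × 150%/6⌋ = $37,573. Book value $112,721.
Year 3: ⌊$112,721 × 150%/6⌋ = $28,180. Book value $84,541.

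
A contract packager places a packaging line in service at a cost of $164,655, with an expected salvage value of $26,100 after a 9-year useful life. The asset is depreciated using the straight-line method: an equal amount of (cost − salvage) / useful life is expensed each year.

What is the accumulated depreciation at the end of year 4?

$61,580

Depreciable base = $164,655 − $26,100 = $138,555.
Annual expense = $138,555 / 9 = $15,395.
End of year 1: book value $149,260.
End of year 2: book value $133,865.
End of year 3: book value $118,470.
End of year 4: book value $103,075.
Accumulated through year 4 = $164,655 − $103,075 = $61,580.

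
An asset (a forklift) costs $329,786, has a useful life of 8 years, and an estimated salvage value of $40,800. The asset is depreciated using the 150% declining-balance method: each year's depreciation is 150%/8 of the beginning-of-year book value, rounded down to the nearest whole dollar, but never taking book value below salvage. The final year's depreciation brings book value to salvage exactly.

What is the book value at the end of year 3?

$176,891

Depreciable base = $329,786 − $40,800 = $288,986.
Year 1: ⌊$329,786 × 150%/8⌋ = $61,834. Book value $267,952.
Year 2: ⌊$267,952 × 150%/8⌋ = $50,241. Book value $217,711.
Year 3: ⌊$217,711 × 150%/8⌋ = $40,820. Book value $176,891.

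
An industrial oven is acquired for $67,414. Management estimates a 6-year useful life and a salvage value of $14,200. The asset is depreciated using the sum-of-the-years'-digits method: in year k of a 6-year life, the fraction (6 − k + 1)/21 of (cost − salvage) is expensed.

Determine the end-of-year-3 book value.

$29,404

Depreciable base = $67,414 − $14,200 = $53,214.
Sum of the years' digits = 6+5+4+3+2+1 = 21.
Year 1: $53,214 × 6/21 = $15,204. Book value $52,210.
Year 2: $53,214 × 5/21 = $12,670. Book value $39,540.
Year 3: $53,214 × 4/21 = $10,136. Book value $29,404.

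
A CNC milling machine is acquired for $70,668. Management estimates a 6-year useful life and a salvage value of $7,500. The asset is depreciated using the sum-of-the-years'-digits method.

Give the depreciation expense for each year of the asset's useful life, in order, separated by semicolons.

$18,048; $15,040; $12,032; $9,024; $6,016; $3,008

Depreciable base = $70,668 − $7,500 = $63,168.
Sum of the years' digits = 6+5+4+3+2+1 = 21.
Year 1: $63,168 × 6/21 = $18,048. Book value $52,620.
Year 2: $63,168 × 5/21 = $15,040. Book value $37,580.
Year 3: $63,168 × 4/21 = $12,032. Book value $25,548.
Year 4: $63,168 × 3/21 = $9,024. Book value $16,524.
Year 5: $63,168 × 2/21 = $6,016. Book value $10,508.
Year 6: $63,168 × 1/21 = $3,008. Book value $7,500.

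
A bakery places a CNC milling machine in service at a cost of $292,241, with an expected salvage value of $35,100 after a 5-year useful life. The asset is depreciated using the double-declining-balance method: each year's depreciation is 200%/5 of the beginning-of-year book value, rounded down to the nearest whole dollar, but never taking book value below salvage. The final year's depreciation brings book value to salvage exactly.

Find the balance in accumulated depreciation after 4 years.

Depreciable base = $292,241 − $35,100 = $257,141.
Year 1: ⌊$292,241 × 200%/5⌋ = $116,896. Book value $175,345.
Year 2: ⌊$175,345 × 200%/5⌋ = $70,138. Book value $105,207.
Year 3: ⌊$105,207 × 200%/5⌋ = $42,082. Book value $63,125.
Year 4: ⌊$63,125 × 200%/5⌋ = $25,250. Book value $37,875.
Accumulated through year 4 = $292,241 − $37,875 = $254,366.

$254,366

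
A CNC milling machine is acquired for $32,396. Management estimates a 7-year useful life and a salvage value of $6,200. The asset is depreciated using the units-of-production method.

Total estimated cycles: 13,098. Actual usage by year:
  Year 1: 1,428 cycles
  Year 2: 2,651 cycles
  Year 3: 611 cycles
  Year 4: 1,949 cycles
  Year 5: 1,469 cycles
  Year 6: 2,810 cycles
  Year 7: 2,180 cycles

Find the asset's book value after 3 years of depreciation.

Depreciable base = $32,396 − $6,200 = $26,196.
Rate = $26,196 / 13,098 cycles = $2 per cycle.
Year 1: 1,428 × $2 = $2,856. Book value $29,540.
Year 2: 2,651 × $2 = $5,302. Book value $24,238.
Year 3: 611 × $2 = $1,222. Book value $23,016.

$23,016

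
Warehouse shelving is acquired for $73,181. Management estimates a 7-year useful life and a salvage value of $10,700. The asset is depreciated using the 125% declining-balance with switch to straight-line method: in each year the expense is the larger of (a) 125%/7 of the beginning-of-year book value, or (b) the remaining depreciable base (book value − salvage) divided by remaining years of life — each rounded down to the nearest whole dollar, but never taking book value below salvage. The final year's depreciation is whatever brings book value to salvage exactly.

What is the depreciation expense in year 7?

Depreciable base = $73,181 − $10,700 = $62,481.
Year 1: DB = ⌊$73,181 × 125%/7⌋ = $13,068; SL = ⌊$62,481/7⌋ = $8,925 → take DB $13,068. Book value $60,113.
Year 2: DB = ⌊$60,113 × 125%/7⌋ = $10,734; SL = ⌊$49,413/6⌋ = $8,235 → take DB $10,734. Book value $49,379.
Year 3: DB = ⌊$49,379 × 125%/7⌋ = $8,817; SL = ⌊$38,679/5⌋ = $7,735 → take DB $8,817. Book value $40,562.
Year 4: DB = ⌊$40,562 × 125%/7⌋ = $7,243; SL = ⌊$29,862/4⌋ = $7,465 → take SL $7,465. Book value $33,097.
Year 5: DB = ⌊$33,097 × 125%/7⌋ = $5,910; SL = ⌊$22,397/3⌋ = $7,465 → take SL $7,465. Book value $25,632.
Year 6: DB = ⌊$25,632 × 125%/7⌋ = $4,577; SL = ⌊$14,932/2⌋ = $7,466 → take SL $7,466. Book value $18,166.
Year 7 (final): $18,166 − $10,700 = $7,466. Book value $10,700.

$7,466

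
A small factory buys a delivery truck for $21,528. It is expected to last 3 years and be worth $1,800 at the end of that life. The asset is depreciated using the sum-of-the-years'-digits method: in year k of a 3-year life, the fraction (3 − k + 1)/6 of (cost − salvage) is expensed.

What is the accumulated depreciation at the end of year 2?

Depreciable base = $21,528 − $1,800 = $19,728.
Sum of the years' digits = 3+2+1 = 6.
Year 1: $19,728 × 3/6 = $9,864. Book value $11,664.
Year 2: $19,728 × 2/6 = $6,576. Book value $5,088.
Accumulated through year 2 = $21,528 − $5,088 = $16,440.

$16,440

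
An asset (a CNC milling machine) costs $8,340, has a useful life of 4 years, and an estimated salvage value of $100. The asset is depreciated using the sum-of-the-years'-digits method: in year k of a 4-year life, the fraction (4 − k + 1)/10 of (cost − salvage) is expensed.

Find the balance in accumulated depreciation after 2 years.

Depreciable base = $8,340 − $100 = $8,240.
Sum of the years' digits = 4+3+2+1 = 10.
Year 1: $8,240 × 4/10 = $3,296. Book value $5,044.
Year 2: $8,240 × 3/10 = $2,472. Book value $2,572.
Accumulated through year 2 = $8,340 − $2,572 = $5,768.

$5,768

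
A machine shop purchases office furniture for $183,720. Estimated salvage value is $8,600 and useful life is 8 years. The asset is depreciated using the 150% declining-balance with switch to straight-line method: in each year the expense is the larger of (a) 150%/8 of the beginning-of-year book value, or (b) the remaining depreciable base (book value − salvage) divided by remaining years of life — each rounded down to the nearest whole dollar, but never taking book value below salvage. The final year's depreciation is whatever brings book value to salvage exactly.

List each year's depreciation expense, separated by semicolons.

Depreciable base = $183,720 − $8,600 = $175,120.
Year 1: DB = ⌊$183,720 × 150%/8⌋ = $34,447; SL = ⌊$175,120/8⌋ = $21,890 → take DB $34,447. Book value $149,273.
Year 2: DB = ⌊$149,273 × 150%/8⌋ = $27,988; SL = ⌊$140,673/7⌋ = $20,096 → take DB $27,988. Book value $121,285.
Year 3: DB = ⌊$121,285 × 150%/8⌋ = $22,740; SL = ⌊$112,685/6⌋ = $18,780 → take DB $22,740. Book value $98,545.
Year 4: DB = ⌊$98,545 × 150%/8⌋ = $18,477; SL = ⌊$89,945/5⌋ = $17,989 → take DB $18,477. Book value $80,068.
Year 5: DB = ⌊$80,068 × 150%/8⌋ = $15,012; SL = ⌊$71,468/4⌋ = $17,867 → take SL $17,867. Book value $62,201.
Year 6: DB = ⌊$62,201 × 150%/8⌋ = $11,662; SL = ⌊$53,601/3⌋ = $17,867 → take SL $17,867. Book value $44,334.
Year 7: DB = ⌊$44,334 × 150%/8⌋ = $8,312; SL = ⌊$35,734/2⌋ = $17,867 → take SL $17,867. Book value $26,467.
Year 8 (final): $26,467 − $8,600 = $17,867. Book value $8,600.

$34,447; $27,988; $22,740; $18,477; $17,867; $17,867; $17,867; $17,867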